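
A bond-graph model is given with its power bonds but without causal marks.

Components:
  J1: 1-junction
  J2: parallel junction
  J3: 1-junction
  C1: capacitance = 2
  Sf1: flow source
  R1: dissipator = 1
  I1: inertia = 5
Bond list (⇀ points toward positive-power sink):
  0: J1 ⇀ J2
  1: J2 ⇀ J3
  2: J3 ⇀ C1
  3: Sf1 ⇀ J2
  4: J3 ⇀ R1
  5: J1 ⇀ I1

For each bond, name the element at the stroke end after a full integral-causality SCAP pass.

b3 →Sf1  (Sf1 (Sf) sets flow on bond)
b2 →J3  (C1 integral (e out))
b5 →I1  (I1: I, integral causality)
b0 →J1  (1-jn J1 has f-setter on 5)
b1 →J2  (J2: last free bond brings effort in)
b4 →J3  (1-jn J3 has f-setter on 1)

#0 stroke→J1
#1 stroke→J2
#2 stroke→J3
#3 stroke→Sf1
#4 stroke→J3
#5 stroke→I1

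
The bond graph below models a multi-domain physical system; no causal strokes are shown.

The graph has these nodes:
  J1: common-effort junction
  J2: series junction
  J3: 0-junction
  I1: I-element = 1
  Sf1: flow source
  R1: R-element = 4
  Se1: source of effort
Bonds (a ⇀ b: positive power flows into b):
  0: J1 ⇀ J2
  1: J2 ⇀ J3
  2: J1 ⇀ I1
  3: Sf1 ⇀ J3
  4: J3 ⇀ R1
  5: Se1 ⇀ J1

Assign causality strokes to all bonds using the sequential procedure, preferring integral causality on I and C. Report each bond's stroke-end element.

bond 3 stroke at Sf1  (Sf1 fixes flow; stroke at Sf1)
bond 5 stroke at J1  (Se1: effort source, stroke at far end)
bond 0 stroke at J2  (0-jn J1 has e-setter on 5)
bond 2 stroke at I1  (J1: bond 5 brought effort, rest push out)
bond 1 stroke at J3  (J2 needs exactly one f-in)
bond 4 stroke at R1  (J3: bond 1 brought effort, rest push out)

#0 stroke→J2
#1 stroke→J3
#2 stroke→I1
#3 stroke→Sf1
#4 stroke→R1
#5 stroke→J1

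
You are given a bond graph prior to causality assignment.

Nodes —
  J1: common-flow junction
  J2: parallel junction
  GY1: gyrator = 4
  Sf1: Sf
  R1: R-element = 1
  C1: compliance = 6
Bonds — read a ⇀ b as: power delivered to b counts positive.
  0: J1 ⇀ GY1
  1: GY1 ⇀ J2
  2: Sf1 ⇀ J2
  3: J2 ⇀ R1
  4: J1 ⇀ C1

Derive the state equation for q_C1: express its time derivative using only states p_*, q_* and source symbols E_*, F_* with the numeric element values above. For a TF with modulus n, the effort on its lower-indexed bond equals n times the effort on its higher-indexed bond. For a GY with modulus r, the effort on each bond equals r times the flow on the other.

b2 →Sf1  (source Sf1 imposes f)
b4 →J1  (C1 integral (e out))
b0 →GY1  (closing 1-jn rule on J1)
b1 →GY1  (GY GY1: same side as bond 0)
b3 →J2  (only one effort-in slot at J2)

dq_C1/dt = F_Sf1/4 - q_C1/96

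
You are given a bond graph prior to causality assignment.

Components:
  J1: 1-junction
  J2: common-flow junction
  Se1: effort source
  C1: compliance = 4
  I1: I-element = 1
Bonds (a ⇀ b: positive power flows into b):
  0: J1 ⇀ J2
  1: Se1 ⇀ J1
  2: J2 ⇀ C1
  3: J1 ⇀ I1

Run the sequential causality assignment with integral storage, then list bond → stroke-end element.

b1 stroke at J1  (source Se1 imposes e)
b2 stroke at J2  (C1 integral (e out))
b0 stroke at J1  (J2 needs exactly one f-in)
b3 stroke at I1  (J1 needs exactly one f-in)

b0 →J1
b1 →J1
b2 →J2
b3 →I1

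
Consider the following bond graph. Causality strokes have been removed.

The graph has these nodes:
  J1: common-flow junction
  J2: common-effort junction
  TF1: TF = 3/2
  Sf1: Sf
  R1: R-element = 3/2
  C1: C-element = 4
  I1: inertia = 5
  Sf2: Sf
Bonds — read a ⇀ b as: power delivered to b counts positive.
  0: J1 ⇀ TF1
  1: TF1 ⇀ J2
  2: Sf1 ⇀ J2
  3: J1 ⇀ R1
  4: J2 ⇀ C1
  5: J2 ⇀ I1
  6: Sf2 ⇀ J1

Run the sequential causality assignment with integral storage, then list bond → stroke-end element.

bond 0 stroke at J1
bond 1 stroke at TF1
bond 2 stroke at Sf1
bond 3 stroke at J1
bond 4 stroke at J2
bond 5 stroke at I1
bond 6 stroke at Sf2

bond 2 →Sf1  (source Sf1 imposes f)
bond 6 →Sf2  (Sf2 fixes flow; stroke at Sf2)
bond 0 →J1  (1-jn J1 has f-setter on 6)
bond 3 →J1  (J1 flow already set via bond 6)
bond 1 →TF1  (through TF1, causality passes straight; one stroke at TF1)
bond 4 →J2  (C1: C, integral causality)
bond 5 →I1  (common-e at J2 fixed by 4)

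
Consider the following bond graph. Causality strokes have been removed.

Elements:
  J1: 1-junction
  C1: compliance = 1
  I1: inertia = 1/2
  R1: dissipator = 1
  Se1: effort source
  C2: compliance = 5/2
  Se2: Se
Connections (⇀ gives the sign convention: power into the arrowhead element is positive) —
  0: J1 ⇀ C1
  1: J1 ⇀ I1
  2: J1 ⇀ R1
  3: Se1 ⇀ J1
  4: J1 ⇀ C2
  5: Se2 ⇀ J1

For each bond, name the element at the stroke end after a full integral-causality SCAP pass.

b0 →J1
b1 →I1
b2 →J1
b3 →J1
b4 →J1
b5 →J1

bond 3 →J1  (Se1 (Se) sets effort on bond)
bond 5 →J1  (source Se2 imposes e)
bond 0 →J1  (prefer integral on C1)
bond 1 →I1  (I1 integral (f out))
bond 2 →J1  (J1 flow already set via bond 1)
bond 4 →J1  (J1: bond 1 brought flow, rest push out)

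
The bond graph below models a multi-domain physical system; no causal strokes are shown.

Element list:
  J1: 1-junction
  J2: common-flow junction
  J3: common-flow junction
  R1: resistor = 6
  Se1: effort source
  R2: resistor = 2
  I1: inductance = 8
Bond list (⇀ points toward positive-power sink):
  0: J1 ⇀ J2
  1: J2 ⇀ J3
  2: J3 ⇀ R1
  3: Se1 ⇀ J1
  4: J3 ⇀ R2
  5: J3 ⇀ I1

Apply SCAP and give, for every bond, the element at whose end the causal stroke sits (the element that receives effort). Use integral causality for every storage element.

bond 3 →J1  (Se1 (Se) sets effort on bond)
bond 0 →J2  (J1 needs exactly one f-in)
bond 1 →J3  (J2 needs exactly one f-in)
bond 5 →I1  (I1: I, integral causality)
bond 2 →J3  (1-jn J3 has f-setter on 5)
bond 4 →J3  (J3: bond 5 brought flow, rest push out)

bond 0 stroke→J2
bond 1 stroke→J3
bond 2 stroke→J3
bond 3 stroke→J1
bond 4 stroke→J3
bond 5 stroke→I1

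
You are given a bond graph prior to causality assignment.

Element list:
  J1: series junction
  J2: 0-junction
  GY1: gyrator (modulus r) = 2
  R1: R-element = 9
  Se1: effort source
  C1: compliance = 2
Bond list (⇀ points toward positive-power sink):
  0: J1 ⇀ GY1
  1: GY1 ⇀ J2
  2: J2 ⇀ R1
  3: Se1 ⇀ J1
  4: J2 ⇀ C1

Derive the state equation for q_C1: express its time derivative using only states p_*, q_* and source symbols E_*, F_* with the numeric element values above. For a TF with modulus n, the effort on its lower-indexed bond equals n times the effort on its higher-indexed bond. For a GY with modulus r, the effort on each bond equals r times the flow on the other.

β3 stroke→J1  (Se1: effort source, stroke at far end)
β0 stroke→GY1  (J1 needs exactly one f-in)
β1 stroke→GY1  (GY1 both-in/both-out from 0)
β4 stroke→J2  (C1 integral (e out))
β2 stroke→R1  (0-jn J2 has e-setter on 4)

dq_C1/dt = E_Se1/2 - q_C1/18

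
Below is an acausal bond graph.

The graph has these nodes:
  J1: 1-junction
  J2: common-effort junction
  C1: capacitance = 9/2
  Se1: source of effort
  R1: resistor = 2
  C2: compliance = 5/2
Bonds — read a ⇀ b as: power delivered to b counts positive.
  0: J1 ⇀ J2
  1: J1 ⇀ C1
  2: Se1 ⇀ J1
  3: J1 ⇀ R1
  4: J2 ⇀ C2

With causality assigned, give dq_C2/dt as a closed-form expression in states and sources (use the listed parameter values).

b2 stroke at J1  (source Se1 imposes e)
b1 stroke at J1  (C1 integral (e out))
b4 stroke at J2  (C2 outputs effort q/C2)
b0 stroke at J1  (J2: bond 4 brought effort, rest push out)
b3 stroke at R1  (J1: last free bond brings flow in)

dq_C2/dt = E_Se1/2 - q_C1/9 - q_C2/5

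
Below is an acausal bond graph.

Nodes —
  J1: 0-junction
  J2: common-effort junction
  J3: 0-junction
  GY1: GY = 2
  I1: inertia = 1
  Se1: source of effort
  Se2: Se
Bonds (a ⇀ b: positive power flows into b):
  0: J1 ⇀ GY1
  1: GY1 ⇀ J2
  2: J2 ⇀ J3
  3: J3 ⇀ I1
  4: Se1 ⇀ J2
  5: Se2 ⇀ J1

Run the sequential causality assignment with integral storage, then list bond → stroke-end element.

#0 stroke→GY1
#1 stroke→GY1
#2 stroke→J3
#3 stroke→I1
#4 stroke→J2
#5 stroke→J1

#4 stroke→J2  (Se1 fixes effort; stroke away)
#5 stroke→J1  (Se2 fixes effort; stroke away)
#0 stroke→GY1  (J1 effort already set via bond 5)
#1 stroke→GY1  (0-jn J2 has e-setter on 4)
#2 stroke→J3  (common-e at J2 fixed by 4)
#3 stroke→I1  (J3 effort already set via bond 2)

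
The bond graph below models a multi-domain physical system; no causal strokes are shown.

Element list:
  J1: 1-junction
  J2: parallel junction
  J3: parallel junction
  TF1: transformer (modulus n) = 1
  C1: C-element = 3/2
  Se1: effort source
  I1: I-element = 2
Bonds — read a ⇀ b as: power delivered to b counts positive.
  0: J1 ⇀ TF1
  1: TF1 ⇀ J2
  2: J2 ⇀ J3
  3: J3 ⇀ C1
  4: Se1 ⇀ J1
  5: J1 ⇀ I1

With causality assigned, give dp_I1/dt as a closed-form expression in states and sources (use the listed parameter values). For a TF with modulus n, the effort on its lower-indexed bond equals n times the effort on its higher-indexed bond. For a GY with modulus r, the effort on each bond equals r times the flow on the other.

bond 4 stroke→J1  (source Se1 imposes e)
bond 3 stroke→J3  (prefer integral on C1)
bond 2 stroke→J2  (common-e at J3 fixed by 3)
bond 1 stroke→TF1  (J2 effort already set via bond 2)
bond 0 stroke→J1  (through TF1, causality passes straight; one stroke at TF1)
bond 5 stroke→I1  (J1: last free bond brings flow in)

dp_I1/dt = E_Se1 - 2*q_C1/3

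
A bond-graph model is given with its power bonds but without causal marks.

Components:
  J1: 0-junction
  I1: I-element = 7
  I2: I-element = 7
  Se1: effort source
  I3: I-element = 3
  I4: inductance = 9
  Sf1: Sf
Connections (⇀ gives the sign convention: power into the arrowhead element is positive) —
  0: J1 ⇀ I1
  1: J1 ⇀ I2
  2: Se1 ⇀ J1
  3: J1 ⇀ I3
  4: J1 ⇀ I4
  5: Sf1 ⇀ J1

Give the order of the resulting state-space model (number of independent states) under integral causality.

β2 stroke at J1  (Se1 fixes effort; stroke away)
β5 stroke at Sf1  (Sf1: flow source, stroke at near end)
β0 stroke at I1  (common-e at J1 fixed by 2)
β1 stroke at I2  (0-jn J1 has e-setter on 2)
β3 stroke at I3  (common-e at J1 fixed by 2)
β4 stroke at I4  (common-e at J1 fixed by 2)

4  (I1, I2, I3, I4 all integral)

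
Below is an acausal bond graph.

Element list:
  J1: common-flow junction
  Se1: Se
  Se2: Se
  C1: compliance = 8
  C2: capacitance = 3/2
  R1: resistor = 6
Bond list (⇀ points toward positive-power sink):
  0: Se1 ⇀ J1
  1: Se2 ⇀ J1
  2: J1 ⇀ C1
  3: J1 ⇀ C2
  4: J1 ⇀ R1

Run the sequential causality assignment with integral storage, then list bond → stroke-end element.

b0 →J1  (source Se1 imposes e)
b1 →J1  (source Se2 imposes e)
b2 →J1  (C1: C, integral causality)
b3 →J1  (C2 outputs effort q/C2)
b4 →R1  (only one flow-in slot at J1)

β0 →J1
β1 →J1
β2 →J1
β3 →J1
β4 →R1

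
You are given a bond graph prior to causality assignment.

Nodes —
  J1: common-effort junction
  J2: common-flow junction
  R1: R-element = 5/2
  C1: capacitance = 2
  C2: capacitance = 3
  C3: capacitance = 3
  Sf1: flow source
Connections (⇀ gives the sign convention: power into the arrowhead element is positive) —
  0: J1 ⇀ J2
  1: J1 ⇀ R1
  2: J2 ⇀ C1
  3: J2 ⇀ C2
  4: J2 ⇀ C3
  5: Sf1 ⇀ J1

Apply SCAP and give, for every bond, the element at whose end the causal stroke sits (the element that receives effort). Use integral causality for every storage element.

#0 |J1
#1 |R1
#2 |J2
#3 |J2
#4 |J2
#5 |Sf1

b5 →Sf1  (Sf1 fixes flow; stroke at Sf1)
b2 →J2  (C1 outputs effort q/C1)
b3 →J2  (C2: C, integral causality)
b4 →J2  (C3 integral (e out))
b0 →J1  (closing 1-jn rule on J2)
b1 →R1  (J1: bond 0 brought effort, rest push out)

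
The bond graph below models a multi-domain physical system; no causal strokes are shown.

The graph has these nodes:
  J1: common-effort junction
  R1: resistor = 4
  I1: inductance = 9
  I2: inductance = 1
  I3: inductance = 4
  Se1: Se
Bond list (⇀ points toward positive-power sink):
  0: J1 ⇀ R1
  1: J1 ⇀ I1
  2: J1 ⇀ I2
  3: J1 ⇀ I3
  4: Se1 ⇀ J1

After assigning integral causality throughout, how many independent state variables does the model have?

bond 4 stroke→J1  (source Se1 imposes e)
bond 0 stroke→R1  (common-e at J1 fixed by 4)
bond 1 stroke→I1  (J1: bond 4 brought effort, rest push out)
bond 2 stroke→I2  (J1: bond 4 brought effort, rest push out)
bond 3 stroke→I3  (common-e at J1 fixed by 4)

3  (I1, I2, I3 all integral)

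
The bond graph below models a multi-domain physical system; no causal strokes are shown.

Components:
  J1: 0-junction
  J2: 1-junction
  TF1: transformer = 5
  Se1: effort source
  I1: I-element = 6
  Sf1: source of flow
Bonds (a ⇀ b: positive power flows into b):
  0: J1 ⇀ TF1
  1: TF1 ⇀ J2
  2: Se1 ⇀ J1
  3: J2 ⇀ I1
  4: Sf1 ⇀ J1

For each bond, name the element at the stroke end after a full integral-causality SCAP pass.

β0 stroke→TF1
β1 stroke→J2
β2 stroke→J1
β3 stroke→I1
β4 stroke→Sf1

β2 |J1  (Se1: effort source, stroke at far end)
β4 |Sf1  (Sf1: flow source, stroke at near end)
β0 |TF1  (0-jn J1 has e-setter on 2)
β1 |J2  (through TF1, causality passes straight; one stroke at TF1)
β3 |I1  (closing 1-jn rule on J2)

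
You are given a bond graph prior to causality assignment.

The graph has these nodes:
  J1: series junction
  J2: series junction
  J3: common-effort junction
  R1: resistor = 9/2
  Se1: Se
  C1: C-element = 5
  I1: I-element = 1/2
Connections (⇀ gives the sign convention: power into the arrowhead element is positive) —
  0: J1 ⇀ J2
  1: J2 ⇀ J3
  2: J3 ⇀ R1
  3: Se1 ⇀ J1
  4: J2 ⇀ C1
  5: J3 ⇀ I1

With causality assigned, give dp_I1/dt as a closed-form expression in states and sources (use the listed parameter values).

dp_I1/dt = E_Se1 - q_C1/5

#3 stroke→J1  (source Se1 imposes e)
#0 stroke→J2  (J1 needs exactly one f-in)
#4 stroke→J2  (C1: C, integral causality)
#1 stroke→J3  (closing 1-jn rule on J2)
#2 stroke→R1  (J3 effort already set via bond 1)
#5 stroke→I1  (J3 effort already set via bond 1)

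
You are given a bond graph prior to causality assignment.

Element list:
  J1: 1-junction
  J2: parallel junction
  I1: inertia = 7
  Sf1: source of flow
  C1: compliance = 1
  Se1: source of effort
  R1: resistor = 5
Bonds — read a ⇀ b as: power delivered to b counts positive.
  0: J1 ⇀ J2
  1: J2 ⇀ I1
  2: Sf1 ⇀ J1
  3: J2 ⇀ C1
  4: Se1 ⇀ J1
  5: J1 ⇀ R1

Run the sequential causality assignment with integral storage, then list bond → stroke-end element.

β2 stroke at Sf1  (Sf1 (Sf) sets flow on bond)
β4 stroke at J1  (Se1 (Se) sets effort on bond)
β0 stroke at J1  (J1 flow already set via bond 2)
β5 stroke at J1  (J1: bond 2 brought flow, rest push out)
β1 stroke at I1  (I1: I, integral causality)
β3 stroke at J2  (J2: last free bond brings effort in)

b0 →J1
b1 →I1
b2 →Sf1
b3 →J2
b4 →J1
b5 →J1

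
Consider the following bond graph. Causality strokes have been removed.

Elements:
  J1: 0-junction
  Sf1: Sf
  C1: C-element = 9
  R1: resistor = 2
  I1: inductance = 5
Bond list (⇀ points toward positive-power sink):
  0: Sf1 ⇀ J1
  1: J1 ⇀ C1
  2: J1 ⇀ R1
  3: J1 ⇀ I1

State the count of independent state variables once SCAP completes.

2  (C1, I1 all integral)

bond 0 →Sf1  (source Sf1 imposes f)
bond 1 →J1  (C1 integral (e out))
bond 2 →R1  (common-e at J1 fixed by 1)
bond 3 →I1  (common-e at J1 fixed by 1)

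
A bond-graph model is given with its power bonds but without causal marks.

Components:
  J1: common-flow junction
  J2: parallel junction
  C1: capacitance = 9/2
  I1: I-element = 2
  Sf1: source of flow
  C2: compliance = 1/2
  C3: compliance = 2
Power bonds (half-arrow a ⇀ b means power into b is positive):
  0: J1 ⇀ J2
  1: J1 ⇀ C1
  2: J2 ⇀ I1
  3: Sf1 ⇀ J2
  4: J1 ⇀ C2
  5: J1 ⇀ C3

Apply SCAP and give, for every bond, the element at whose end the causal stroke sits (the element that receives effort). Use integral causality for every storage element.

b0 stroke→J2
b1 stroke→J1
b2 stroke→I1
b3 stroke→Sf1
b4 stroke→J1
b5 stroke→J1

bond 3 stroke→Sf1  (Sf1 fixes flow; stroke at Sf1)
bond 1 stroke→J1  (prefer integral on C1)
bond 2 stroke→I1  (I1 outputs flow p/I1)
bond 0 stroke→J2  (only one effort-in slot at J2)
bond 4 stroke→J1  (J1 flow already set via bond 0)
bond 5 stroke→J1  (J1 flow already set via bond 0)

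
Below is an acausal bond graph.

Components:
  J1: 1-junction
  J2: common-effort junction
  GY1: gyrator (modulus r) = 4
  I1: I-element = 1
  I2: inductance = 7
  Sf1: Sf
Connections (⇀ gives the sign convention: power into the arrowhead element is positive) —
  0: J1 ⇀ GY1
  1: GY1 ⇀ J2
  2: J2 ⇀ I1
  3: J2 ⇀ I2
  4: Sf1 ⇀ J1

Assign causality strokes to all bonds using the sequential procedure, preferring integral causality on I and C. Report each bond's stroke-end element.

β4 |Sf1  (Sf1 fixes flow; stroke at Sf1)
β0 |J1  (common-f at J1 fixed by 4)
β1 |J2  (GY GY1: same side as bond 0)
β2 |I1  (J2: bond 1 brought effort, rest push out)
β3 |I2  (0-jn J2 has e-setter on 1)

β0 |J1
β1 |J2
β2 |I1
β3 |I2
β4 |Sf1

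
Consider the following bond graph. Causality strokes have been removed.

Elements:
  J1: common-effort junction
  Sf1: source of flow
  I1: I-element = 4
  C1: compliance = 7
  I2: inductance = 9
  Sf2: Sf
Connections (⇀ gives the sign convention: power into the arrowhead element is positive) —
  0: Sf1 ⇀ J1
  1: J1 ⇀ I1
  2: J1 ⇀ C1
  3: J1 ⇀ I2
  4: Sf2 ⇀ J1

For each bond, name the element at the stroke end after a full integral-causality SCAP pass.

β0 →Sf1  (Sf1 (Sf) sets flow on bond)
β4 →Sf2  (Sf2 fixes flow; stroke at Sf2)
β1 →I1  (I1 integral (f out))
β2 →J1  (C1 outputs effort q/C1)
β3 →I2  (0-jn J1 has e-setter on 2)

b0 stroke→Sf1
b1 stroke→I1
b2 stroke→J1
b3 stroke→I2
b4 stroke→Sf2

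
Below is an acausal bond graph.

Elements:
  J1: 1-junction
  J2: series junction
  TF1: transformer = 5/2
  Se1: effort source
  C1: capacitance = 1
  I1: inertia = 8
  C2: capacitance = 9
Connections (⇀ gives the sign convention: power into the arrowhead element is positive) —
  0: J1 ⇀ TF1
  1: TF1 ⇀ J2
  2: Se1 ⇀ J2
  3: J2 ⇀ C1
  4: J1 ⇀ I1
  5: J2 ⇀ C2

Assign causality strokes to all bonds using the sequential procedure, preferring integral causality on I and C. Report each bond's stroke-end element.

β2 stroke at J2  (Se1 fixes effort; stroke away)
β3 stroke at J2  (prefer integral on C1)
β4 stroke at I1  (I1 outputs flow p/I1)
β0 stroke at J1  (1-jn J1 has f-setter on 4)
β1 stroke at TF1  (through TF1, causality passes straight; one stroke at TF1)
β5 stroke at J2  (common-f at J2 fixed by 1)

#0 |J1
#1 |TF1
#2 |J2
#3 |J2
#4 |I1
#5 |J2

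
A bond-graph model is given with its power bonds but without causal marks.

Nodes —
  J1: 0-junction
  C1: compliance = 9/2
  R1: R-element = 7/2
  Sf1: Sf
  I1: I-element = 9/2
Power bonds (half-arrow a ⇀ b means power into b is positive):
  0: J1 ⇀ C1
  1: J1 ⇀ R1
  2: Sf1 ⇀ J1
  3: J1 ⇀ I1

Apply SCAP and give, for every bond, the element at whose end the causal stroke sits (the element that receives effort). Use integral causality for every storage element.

bond 0 →J1
bond 1 →R1
bond 2 →Sf1
bond 3 →I1

#2 stroke at Sf1  (Sf1: flow source, stroke at near end)
#0 stroke at J1  (prefer integral on C1)
#1 stroke at R1  (0-jn J1 has e-setter on 0)
#3 stroke at I1  (J1 effort already set via bond 0)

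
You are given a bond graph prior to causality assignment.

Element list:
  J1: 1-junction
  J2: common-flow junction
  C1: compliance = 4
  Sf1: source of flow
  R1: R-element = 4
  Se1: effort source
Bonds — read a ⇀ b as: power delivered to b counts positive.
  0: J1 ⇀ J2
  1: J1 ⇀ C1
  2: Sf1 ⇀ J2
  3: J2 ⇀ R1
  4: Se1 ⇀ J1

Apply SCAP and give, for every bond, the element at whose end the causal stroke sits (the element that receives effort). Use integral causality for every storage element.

β0 stroke→J2
β1 stroke→J1
β2 stroke→Sf1
β3 stroke→J2
β4 stroke→J1

β2 →Sf1  (Sf1: flow source, stroke at near end)
β4 →J1  (Se1: effort source, stroke at far end)
β0 →J2  (J2: bond 2 brought flow, rest push out)
β3 →J2  (J2 flow already set via bond 2)
β1 →J1  (1-jn J1 has f-setter on 0)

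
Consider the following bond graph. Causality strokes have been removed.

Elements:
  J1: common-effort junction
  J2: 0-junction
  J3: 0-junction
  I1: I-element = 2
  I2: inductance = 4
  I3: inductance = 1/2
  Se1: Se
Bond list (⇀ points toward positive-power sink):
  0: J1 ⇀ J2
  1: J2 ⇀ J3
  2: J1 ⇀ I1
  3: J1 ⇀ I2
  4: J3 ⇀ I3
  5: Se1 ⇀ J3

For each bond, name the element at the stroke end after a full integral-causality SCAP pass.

b0 →J1
b1 →J2
b2 →I1
b3 →I2
b4 →I3
b5 →J3

β5 stroke at J3  (Se1: effort source, stroke at far end)
β1 stroke at J2  (J3 effort already set via bond 5)
β4 stroke at I3  (J3 effort already set via bond 5)
β0 stroke at J1  (J2: bond 1 brought effort, rest push out)
β2 stroke at I1  (0-jn J1 has e-setter on 0)
β3 stroke at I2  (common-e at J1 fixed by 0)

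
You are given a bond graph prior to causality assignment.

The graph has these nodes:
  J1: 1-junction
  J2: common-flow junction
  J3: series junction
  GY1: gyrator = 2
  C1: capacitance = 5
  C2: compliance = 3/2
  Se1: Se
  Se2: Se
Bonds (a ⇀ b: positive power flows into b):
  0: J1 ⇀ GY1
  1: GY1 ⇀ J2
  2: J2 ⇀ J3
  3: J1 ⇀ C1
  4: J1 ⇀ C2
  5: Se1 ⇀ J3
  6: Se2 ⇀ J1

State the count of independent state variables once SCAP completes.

2  (C1, C2 all integral)

#5 stroke at J3  (source Se1 imposes e)
#6 stroke at J1  (Se2 (Se) sets effort on bond)
#2 stroke at J2  (J3: last free bond brings flow in)
#1 stroke at GY1  (J2: last free bond brings flow in)
#0 stroke at GY1  (through GY1, causality inverts; strokes same side of GY1)
#3 stroke at J1  (J1: bond 0 brought flow, rest push out)
#4 stroke at J1  (J1: bond 0 brought flow, rest push out)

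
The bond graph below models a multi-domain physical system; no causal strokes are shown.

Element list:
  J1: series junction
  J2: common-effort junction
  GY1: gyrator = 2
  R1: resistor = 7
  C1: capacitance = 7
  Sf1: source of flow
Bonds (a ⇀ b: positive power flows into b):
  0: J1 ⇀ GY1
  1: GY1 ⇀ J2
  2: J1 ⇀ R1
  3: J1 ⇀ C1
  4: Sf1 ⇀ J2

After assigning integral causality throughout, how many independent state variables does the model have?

#4 stroke→Sf1  (Sf1 (Sf) sets flow on bond)
#1 stroke→J2  (J2 needs exactly one e-in)
#0 stroke→J1  (through GY1, causality inverts; strokes same side of GY1)
#3 stroke→J1  (C1 integral (e out))
#2 stroke→R1  (J1 needs exactly one f-in)

1  (C1 all integral)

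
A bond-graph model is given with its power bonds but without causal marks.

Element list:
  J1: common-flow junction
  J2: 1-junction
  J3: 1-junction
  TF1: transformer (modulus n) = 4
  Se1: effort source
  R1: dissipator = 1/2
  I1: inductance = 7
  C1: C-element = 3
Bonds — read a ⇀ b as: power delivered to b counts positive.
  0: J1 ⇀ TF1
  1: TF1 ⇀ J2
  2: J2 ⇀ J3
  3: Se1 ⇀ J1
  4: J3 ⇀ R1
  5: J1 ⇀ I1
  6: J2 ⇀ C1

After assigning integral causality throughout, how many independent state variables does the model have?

β3 →J1  (source Se1 imposes e)
β5 →I1  (I1: I, integral causality)
β0 →J1  (J1 flow already set via bond 5)
β1 →TF1  (TF1: transformer flips bond 0)
β2 →J2  (J2 flow already set via bond 1)
β6 →J2  (J2 flow already set via bond 1)
β4 →J3  (1-jn J3 has f-setter on 2)

2  (C1, I1 all integral)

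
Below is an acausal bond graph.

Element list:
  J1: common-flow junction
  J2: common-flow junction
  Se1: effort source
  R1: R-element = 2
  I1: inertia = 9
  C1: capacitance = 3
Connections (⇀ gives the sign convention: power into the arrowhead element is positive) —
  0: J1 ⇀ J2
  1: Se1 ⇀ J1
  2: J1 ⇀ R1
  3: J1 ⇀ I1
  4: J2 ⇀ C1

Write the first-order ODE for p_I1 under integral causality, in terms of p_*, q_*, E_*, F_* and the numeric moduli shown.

b1 stroke→J1  (Se1: effort source, stroke at far end)
b3 stroke→I1  (prefer integral on I1)
b0 stroke→J1  (J1: bond 3 brought flow, rest push out)
b2 stroke→J1  (J1: bond 3 brought flow, rest push out)
b4 stroke→J2  (J2: bond 0 brought flow, rest push out)

dp_I1/dt = E_Se1 - 2*p_I1/9 - q_C1/3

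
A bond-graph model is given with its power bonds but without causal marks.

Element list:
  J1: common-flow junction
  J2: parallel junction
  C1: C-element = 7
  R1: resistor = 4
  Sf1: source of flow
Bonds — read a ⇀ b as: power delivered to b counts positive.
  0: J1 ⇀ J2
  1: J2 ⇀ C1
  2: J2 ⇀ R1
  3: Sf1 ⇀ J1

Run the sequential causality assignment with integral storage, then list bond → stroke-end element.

β0 →J1
β1 →J2
β2 →R1
β3 →Sf1

b3 |Sf1  (Sf1: flow source, stroke at near end)
b0 |J1  (common-f at J1 fixed by 3)
b1 |J2  (prefer integral on C1)
b2 |R1  (J2 effort already set via bond 1)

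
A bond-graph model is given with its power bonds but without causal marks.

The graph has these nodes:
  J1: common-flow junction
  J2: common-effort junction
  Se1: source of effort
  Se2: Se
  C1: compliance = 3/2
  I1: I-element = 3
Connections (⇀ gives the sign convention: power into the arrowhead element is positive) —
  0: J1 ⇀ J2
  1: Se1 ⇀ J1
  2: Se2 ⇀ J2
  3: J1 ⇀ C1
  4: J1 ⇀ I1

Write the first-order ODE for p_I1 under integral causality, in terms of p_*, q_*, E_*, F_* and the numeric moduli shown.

bond 1 →J1  (Se1: effort source, stroke at far end)
bond 2 →J2  (source Se2 imposes e)
bond 0 →J1  (J2: bond 2 brought effort, rest push out)
bond 3 →J1  (C1 integral (e out))
bond 4 →I1  (only one flow-in slot at J1)

dp_I1/dt = E_Se1 - E_Se2 - 2*q_C1/3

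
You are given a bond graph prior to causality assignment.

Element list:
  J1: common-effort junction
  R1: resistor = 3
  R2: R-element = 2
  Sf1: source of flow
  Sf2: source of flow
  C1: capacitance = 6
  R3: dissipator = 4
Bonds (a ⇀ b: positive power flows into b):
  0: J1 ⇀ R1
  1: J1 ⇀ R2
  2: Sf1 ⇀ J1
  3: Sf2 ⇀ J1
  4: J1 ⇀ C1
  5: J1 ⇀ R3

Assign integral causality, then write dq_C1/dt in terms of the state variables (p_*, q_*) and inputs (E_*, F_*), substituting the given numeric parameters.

β2 →Sf1  (Sf1 (Sf) sets flow on bond)
β3 →Sf2  (Sf2: flow source, stroke at near end)
β4 →J1  (C1 integral (e out))
β0 →R1  (common-e at J1 fixed by 4)
β1 →R2  (common-e at J1 fixed by 4)
β5 →R3  (0-jn J1 has e-setter on 4)

dq_C1/dt = F_Sf1 + F_Sf2 - 13*q_C1/72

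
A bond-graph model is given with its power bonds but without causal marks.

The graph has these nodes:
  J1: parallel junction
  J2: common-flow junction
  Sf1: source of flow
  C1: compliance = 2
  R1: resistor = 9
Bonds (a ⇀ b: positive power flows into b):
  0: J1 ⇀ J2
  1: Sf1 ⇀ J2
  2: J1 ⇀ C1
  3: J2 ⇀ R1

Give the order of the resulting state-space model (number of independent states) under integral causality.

1  (C1 all integral)

#1 →Sf1  (source Sf1 imposes f)
#0 →J2  (J2: bond 1 brought flow, rest push out)
#3 →J2  (common-f at J2 fixed by 1)
#2 →J1  (J1: last free bond brings effort in)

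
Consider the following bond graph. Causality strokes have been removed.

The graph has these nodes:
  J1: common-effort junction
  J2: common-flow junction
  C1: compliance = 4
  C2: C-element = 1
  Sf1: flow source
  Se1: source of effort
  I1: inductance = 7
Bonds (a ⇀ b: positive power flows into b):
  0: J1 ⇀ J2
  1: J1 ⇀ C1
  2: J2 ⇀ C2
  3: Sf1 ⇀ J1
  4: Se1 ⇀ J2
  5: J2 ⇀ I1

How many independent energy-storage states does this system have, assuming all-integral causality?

bond 3 →Sf1  (source Sf1 imposes f)
bond 4 →J2  (Se1 fixes effort; stroke away)
bond 1 →J1  (C1: C, integral causality)
bond 0 →J2  (common-e at J1 fixed by 1)
bond 2 →J2  (C2 outputs effort q/C2)
bond 5 →I1  (J2: last free bond brings flow in)

3  (C1, C2, I1 all integral)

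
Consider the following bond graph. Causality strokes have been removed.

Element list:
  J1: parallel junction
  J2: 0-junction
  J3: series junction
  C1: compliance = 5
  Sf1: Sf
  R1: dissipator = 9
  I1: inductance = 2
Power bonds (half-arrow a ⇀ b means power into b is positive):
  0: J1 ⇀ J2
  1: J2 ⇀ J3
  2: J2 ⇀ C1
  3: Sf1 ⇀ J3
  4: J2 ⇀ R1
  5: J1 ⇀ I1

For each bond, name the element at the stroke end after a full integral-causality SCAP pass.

b3 |Sf1  (source Sf1 imposes f)
b1 |J3  (J3: bond 3 brought flow, rest push out)
b2 |J2  (C1 outputs effort q/C1)
b0 |J1  (J2 effort already set via bond 2)
b4 |R1  (J2: bond 2 brought effort, rest push out)
b5 |I1  (common-e at J1 fixed by 0)

#0 →J1
#1 →J3
#2 →J2
#3 →Sf1
#4 →R1
#5 →I1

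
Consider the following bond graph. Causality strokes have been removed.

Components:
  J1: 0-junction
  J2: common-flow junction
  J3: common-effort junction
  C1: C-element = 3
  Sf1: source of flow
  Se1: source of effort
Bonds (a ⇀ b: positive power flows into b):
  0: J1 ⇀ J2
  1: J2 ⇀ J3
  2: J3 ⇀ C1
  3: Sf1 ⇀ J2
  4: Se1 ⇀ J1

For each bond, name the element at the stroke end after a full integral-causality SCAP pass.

#3 →Sf1  (Sf1 fixes flow; stroke at Sf1)
#4 →J1  (Se1 fixes effort; stroke away)
#0 →J2  (J1: bond 4 brought effort, rest push out)
#1 →J2  (J2 flow already set via bond 3)
#2 →J3  (only one effort-in slot at J3)

#0 →J2
#1 →J2
#2 →J3
#3 →Sf1
#4 →J1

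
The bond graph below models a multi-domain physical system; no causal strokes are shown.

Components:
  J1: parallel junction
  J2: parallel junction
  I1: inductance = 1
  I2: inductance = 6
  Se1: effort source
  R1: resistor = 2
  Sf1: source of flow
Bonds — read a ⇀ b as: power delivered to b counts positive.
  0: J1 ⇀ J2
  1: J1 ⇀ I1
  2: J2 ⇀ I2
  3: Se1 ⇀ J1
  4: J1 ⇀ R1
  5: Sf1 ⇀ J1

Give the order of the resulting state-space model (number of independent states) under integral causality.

bond 3 stroke→J1  (Se1 (Se) sets effort on bond)
bond 5 stroke→Sf1  (Sf1 (Sf) sets flow on bond)
bond 0 stroke→J2  (J1: bond 3 brought effort, rest push out)
bond 1 stroke→I1  (J1 effort already set via bond 3)
bond 4 stroke→R1  (J1 effort already set via bond 3)
bond 2 stroke→I2  (J2 effort already set via bond 0)

2  (I1, I2 all integral)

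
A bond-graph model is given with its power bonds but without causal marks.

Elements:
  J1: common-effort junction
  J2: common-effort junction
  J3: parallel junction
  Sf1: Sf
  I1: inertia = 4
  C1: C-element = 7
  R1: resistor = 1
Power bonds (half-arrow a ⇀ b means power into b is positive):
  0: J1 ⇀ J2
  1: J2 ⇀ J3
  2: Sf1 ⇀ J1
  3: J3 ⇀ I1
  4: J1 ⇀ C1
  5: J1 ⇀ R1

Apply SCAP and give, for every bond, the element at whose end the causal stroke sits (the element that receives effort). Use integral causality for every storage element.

#2 |Sf1  (Sf1 fixes flow; stroke at Sf1)
#3 |I1  (I1 outputs flow p/I1)
#1 |J3  (only one effort-in slot at J3)
#0 |J2  (J2 needs exactly one e-in)
#4 |J1  (C1 integral (e out))
#5 |R1  (J1 effort already set via bond 4)

β0 →J2
β1 →J3
β2 →Sf1
β3 →I1
β4 →J1
β5 →R1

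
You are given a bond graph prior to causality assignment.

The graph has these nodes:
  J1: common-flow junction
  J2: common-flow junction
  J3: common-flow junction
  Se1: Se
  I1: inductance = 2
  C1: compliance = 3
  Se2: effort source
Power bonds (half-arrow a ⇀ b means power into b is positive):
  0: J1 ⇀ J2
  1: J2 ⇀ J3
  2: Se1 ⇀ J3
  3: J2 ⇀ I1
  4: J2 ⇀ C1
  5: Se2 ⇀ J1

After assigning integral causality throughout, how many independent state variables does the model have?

2  (C1, I1 all integral)

b2 →J3  (Se1: effort source, stroke at far end)
b5 →J1  (Se2 (Se) sets effort on bond)
b0 →J2  (J1 needs exactly one f-in)
b1 →J2  (only one flow-in slot at J3)
b3 →I1  (I1 outputs flow p/I1)
b4 →J2  (J2: bond 3 brought flow, rest push out)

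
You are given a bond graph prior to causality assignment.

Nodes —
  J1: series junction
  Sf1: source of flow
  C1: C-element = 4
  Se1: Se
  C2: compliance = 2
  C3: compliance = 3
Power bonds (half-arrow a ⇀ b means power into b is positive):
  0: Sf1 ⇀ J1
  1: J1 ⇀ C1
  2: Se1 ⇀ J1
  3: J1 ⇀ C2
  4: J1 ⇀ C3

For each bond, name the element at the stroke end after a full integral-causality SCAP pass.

#0 stroke at Sf1  (Sf1: flow source, stroke at near end)
#2 stroke at J1  (source Se1 imposes e)
#1 stroke at J1  (J1 flow already set via bond 0)
#3 stroke at J1  (J1 flow already set via bond 0)
#4 stroke at J1  (1-jn J1 has f-setter on 0)

bond 0 →Sf1
bond 1 →J1
bond 2 →J1
bond 3 →J1
bond 4 →J1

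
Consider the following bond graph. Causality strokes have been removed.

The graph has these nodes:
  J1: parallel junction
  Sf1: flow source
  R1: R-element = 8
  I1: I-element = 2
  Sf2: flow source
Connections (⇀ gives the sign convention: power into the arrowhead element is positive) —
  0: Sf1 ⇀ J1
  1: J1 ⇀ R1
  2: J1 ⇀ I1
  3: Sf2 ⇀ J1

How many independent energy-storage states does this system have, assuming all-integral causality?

1  (I1 all integral)

bond 0 |Sf1  (source Sf1 imposes f)
bond 3 |Sf2  (source Sf2 imposes f)
bond 2 |I1  (prefer integral on I1)
bond 1 |J1  (only one effort-in slot at J1)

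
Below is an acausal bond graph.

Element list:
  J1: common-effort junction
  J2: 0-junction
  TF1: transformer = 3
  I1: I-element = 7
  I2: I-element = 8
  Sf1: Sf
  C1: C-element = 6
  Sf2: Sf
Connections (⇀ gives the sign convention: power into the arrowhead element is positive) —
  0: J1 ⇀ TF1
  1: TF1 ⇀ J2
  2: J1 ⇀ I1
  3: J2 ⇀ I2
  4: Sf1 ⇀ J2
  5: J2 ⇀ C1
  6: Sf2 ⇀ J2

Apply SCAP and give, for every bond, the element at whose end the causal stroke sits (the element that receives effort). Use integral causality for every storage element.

bond 0 stroke→J1
bond 1 stroke→TF1
bond 2 stroke→I1
bond 3 stroke→I2
bond 4 stroke→Sf1
bond 5 stroke→J2
bond 6 stroke→Sf2

bond 4 →Sf1  (Sf1 (Sf) sets flow on bond)
bond 6 →Sf2  (Sf2 fixes flow; stroke at Sf2)
bond 2 →I1  (I1 integral (f out))
bond 0 →J1  (J1: last free bond brings effort in)
bond 1 →TF1  (TF1 one-in-one-out from 0)
bond 3 →I2  (I2 outputs flow p/I2)
bond 5 →J2  (J2 needs exactly one e-in)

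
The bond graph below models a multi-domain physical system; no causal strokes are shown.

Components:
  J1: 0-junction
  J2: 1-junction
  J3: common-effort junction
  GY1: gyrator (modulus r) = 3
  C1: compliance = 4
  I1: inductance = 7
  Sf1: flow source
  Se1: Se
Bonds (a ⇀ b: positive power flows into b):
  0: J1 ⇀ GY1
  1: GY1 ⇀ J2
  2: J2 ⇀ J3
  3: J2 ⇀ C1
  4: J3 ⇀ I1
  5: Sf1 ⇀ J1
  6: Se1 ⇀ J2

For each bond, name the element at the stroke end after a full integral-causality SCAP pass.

bond 0 stroke at J1
bond 1 stroke at J2
bond 2 stroke at J3
bond 3 stroke at J2
bond 4 stroke at I1
bond 5 stroke at Sf1
bond 6 stroke at J2

bond 5 →Sf1  (Sf1 (Sf) sets flow on bond)
bond 6 →J2  (Se1 (Se) sets effort on bond)
bond 0 →J1  (closing 0-jn rule on J1)
bond 1 →J2  (GY1: gyrator matches bond 0)
bond 3 →J2  (C1: C, integral causality)
bond 2 →J3  (closing 1-jn rule on J2)
bond 4 →I1  (0-jn J3 has e-setter on 2)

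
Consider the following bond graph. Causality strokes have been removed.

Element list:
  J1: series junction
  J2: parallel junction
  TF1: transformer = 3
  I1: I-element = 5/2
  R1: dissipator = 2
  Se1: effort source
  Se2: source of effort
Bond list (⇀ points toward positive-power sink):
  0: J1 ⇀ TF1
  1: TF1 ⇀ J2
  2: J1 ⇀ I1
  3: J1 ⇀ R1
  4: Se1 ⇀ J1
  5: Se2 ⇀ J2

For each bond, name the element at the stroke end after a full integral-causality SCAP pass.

bond 4 stroke at J1  (Se1: effort source, stroke at far end)
bond 5 stroke at J2  (source Se2 imposes e)
bond 1 stroke at TF1  (common-e at J2 fixed by 5)
bond 0 stroke at J1  (TF TF1: opposite of bond 1)
bond 2 stroke at I1  (I1: I, integral causality)
bond 3 stroke at J1  (J1 flow already set via bond 2)

#0 |J1
#1 |TF1
#2 |I1
#3 |J1
#4 |J1
#5 |J2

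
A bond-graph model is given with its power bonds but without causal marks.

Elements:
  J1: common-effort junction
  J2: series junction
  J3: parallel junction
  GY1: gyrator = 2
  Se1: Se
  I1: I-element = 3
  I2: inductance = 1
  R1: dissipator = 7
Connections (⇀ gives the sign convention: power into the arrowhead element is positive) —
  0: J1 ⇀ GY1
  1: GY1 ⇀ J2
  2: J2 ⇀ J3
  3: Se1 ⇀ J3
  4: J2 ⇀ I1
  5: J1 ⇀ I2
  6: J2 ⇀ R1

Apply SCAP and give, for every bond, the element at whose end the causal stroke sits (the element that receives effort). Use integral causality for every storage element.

b3 |J3  (source Se1 imposes e)
b2 |J2  (0-jn J3 has e-setter on 3)
b4 |I1  (I1 integral (f out))
b1 |J2  (common-f at J2 fixed by 4)
b6 |J2  (1-jn J2 has f-setter on 4)
b0 |J1  (through GY1, causality inverts; strokes same side of GY1)
b5 |I2  (J1: bond 0 brought effort, rest push out)

β0 stroke at J1
β1 stroke at J2
β2 stroke at J2
β3 stroke at J3
β4 stroke at I1
β5 stroke at I2
β6 stroke at J2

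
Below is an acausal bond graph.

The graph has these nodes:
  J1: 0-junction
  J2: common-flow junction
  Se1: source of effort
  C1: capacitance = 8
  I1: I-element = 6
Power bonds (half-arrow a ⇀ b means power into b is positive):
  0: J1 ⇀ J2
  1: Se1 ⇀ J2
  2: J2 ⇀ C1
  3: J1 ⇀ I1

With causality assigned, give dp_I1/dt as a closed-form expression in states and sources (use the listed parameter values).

dp_I1/dt = -E_Se1 + q_C1/8

#1 |J2  (Se1 (Se) sets effort on bond)
#2 |J2  (C1 outputs effort q/C1)
#0 |J1  (J2 needs exactly one f-in)
#3 |I1  (common-e at J1 fixed by 0)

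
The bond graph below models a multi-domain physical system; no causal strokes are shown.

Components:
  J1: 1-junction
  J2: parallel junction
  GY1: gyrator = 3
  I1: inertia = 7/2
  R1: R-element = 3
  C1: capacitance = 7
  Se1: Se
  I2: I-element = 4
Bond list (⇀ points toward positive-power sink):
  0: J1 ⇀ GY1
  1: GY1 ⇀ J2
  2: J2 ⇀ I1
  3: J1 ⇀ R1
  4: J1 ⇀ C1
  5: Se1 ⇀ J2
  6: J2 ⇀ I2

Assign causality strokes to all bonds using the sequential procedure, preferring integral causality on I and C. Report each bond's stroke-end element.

b0 |GY1
b1 |GY1
b2 |I1
b3 |J1
b4 |J1
b5 |J2
b6 |I2

#5 |J2  (Se1 fixes effort; stroke away)
#1 |GY1  (common-e at J2 fixed by 5)
#2 |I1  (0-jn J2 has e-setter on 5)
#6 |I2  (common-e at J2 fixed by 5)
#0 |GY1  (GY1 both-in/both-out from 1)
#3 |J1  (1-jn J1 has f-setter on 0)
#4 |J1  (J1: bond 0 brought flow, rest push out)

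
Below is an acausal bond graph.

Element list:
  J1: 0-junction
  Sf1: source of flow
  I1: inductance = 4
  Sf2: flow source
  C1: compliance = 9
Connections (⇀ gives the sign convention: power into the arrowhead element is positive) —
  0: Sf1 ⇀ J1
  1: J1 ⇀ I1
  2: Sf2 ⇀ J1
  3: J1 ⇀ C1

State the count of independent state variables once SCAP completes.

2  (C1, I1 all integral)

#0 stroke at Sf1  (Sf1 (Sf) sets flow on bond)
#2 stroke at Sf2  (source Sf2 imposes f)
#1 stroke at I1  (I1: I, integral causality)
#3 stroke at J1  (closing 0-jn rule on J1)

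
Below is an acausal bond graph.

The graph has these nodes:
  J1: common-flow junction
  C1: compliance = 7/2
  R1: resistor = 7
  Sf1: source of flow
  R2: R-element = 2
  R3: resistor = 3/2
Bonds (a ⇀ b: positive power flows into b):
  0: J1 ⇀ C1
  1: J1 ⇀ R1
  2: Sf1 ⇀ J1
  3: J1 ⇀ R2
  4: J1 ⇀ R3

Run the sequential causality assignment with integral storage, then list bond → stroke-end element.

b0 →J1
b1 →J1
b2 →Sf1
b3 →J1
b4 →J1

#2 stroke→Sf1  (source Sf1 imposes f)
#0 stroke→J1  (1-jn J1 has f-setter on 2)
#1 stroke→J1  (J1: bond 2 brought flow, rest push out)
#3 stroke→J1  (J1: bond 2 brought flow, rest push out)
#4 stroke→J1  (common-f at J1 fixed by 2)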